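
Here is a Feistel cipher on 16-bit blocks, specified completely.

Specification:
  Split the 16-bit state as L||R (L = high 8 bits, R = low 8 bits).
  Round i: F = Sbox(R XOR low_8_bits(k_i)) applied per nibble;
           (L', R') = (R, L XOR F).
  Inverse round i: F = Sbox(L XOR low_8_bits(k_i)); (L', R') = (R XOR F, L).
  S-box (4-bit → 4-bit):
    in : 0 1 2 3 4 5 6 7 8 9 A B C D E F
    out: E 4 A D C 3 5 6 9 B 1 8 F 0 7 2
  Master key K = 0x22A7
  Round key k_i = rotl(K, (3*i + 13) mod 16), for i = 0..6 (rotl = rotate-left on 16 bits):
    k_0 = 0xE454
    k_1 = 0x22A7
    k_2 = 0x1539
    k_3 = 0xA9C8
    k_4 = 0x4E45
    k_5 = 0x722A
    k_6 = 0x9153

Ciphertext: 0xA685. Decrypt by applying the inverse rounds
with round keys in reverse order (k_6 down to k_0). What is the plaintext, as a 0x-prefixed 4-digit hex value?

s_0 = ciphertext = 0xA685
s_1 = InvRound(s_0, k_6) = 0xA6A6
s_2 = InvRound(s_1, k_5) = 0x39A6
s_3 = InvRound(s_2, k_4) = 0xC939
s_4 = InvRound(s_3, k_3) = 0xDDC9
s_5 = InvRound(s_4, k_2) = 0xB5DD
s_6 = InvRound(s_5, k_1) = 0x97B5
s_7 = InvRound(s_6, k_0) = 0x4897

0x4897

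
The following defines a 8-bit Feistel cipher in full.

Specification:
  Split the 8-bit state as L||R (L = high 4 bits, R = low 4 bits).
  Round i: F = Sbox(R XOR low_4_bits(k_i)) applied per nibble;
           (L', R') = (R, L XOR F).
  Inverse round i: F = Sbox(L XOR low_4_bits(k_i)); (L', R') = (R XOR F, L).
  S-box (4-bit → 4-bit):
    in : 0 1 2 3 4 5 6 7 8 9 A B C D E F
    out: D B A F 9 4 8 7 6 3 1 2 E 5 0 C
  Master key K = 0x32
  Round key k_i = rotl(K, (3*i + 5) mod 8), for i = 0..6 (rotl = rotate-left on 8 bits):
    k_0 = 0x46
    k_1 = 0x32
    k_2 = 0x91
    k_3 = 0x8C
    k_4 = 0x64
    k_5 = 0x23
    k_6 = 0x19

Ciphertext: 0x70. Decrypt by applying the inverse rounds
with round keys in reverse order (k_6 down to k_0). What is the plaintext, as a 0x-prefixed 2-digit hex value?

0x3D

s_0 = ciphertext = 0x70
s_1 = InvRound(s_0, k_6) = 0x07
s_2 = InvRound(s_1, k_5) = 0x80
s_3 = InvRound(s_2, k_4) = 0xE8
s_4 = InvRound(s_3, k_3) = 0x2E
s_5 = InvRound(s_4, k_2) = 0x12
s_6 = InvRound(s_5, k_1) = 0xD1
s_7 = InvRound(s_6, k_0) = 0x3D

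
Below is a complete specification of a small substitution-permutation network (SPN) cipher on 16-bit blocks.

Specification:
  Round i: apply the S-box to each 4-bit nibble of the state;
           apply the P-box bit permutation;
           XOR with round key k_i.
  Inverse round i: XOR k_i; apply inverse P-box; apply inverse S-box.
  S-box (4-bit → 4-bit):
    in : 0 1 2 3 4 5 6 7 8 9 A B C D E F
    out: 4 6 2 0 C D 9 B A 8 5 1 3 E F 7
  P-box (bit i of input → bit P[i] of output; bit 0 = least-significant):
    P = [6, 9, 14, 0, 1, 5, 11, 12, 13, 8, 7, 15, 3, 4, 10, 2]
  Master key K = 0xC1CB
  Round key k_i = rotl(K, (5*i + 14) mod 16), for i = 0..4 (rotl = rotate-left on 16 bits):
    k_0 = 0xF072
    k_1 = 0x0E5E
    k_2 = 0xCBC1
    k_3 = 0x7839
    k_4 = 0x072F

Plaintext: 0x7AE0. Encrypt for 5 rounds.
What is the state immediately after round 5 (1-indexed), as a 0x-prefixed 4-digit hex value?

s_0 = plaintext = 0x7AE0
s_1 = Round(s_0, k_0) = 0x88CC
s_2 = Round(s_1, k_1) = 0x8D28
s_3 = Round(s_2, k_2) = 0x4874
s_4 = Round(s_3, k_3) = 0xAD1E
s_5 = Round(s_4, k_4) = 0xC8C6

0xC8C6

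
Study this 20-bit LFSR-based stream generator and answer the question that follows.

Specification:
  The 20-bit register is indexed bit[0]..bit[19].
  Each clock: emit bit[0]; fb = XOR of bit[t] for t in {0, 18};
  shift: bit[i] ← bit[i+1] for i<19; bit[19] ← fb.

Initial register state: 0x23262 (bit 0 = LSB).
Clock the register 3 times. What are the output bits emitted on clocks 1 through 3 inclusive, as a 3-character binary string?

010

reg_0 = 0x23262
clock 1: out=0, reg = 0x11931
clock 2: out=1, reg = 0x88C98
clock 3: out=0, reg = 0x4464C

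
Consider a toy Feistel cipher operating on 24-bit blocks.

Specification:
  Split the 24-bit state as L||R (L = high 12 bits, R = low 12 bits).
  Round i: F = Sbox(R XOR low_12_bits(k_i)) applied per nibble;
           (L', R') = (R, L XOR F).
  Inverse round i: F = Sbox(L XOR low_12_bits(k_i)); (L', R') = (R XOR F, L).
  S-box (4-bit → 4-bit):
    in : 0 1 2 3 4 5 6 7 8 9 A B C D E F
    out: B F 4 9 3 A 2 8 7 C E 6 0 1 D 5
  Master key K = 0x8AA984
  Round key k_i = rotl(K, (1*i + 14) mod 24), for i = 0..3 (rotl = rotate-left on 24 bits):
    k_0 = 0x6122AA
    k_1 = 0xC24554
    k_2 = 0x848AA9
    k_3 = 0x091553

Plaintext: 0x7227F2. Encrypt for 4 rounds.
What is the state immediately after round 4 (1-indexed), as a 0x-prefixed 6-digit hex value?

s_0 = plaintext = 0x7227F2
s_1 = Round(s_0, k_0) = 0x7F2D85
s_2 = Round(s_1, k_1) = 0xD850ED
s_3 = Round(s_2, k_2) = 0x0ED3B6
s_4 = Round(s_3, k_3) = 0x3B6237

0x3B6237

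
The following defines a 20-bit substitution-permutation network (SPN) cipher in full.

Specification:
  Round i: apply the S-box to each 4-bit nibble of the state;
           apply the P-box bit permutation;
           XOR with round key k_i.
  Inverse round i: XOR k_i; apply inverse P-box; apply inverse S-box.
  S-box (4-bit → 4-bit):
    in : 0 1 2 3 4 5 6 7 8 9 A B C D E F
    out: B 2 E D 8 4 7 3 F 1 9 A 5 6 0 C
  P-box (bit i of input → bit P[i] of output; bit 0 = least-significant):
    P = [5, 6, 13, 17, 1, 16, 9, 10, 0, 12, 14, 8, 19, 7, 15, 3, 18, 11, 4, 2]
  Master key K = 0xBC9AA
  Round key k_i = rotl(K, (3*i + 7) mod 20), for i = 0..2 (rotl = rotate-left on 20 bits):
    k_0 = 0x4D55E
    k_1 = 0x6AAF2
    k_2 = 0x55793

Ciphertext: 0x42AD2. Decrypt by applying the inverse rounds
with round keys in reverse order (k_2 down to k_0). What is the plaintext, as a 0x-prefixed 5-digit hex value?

0x8C0EA

s_0 = ciphertext = 0x42AD2
s_1 = InvRound(s_0, k_2) = 0x1E8BD
s_2 = InvRound(s_1, k_1) = 0xA4C6B
s_3 = InvRound(s_2, k_0) = 0x8C0EA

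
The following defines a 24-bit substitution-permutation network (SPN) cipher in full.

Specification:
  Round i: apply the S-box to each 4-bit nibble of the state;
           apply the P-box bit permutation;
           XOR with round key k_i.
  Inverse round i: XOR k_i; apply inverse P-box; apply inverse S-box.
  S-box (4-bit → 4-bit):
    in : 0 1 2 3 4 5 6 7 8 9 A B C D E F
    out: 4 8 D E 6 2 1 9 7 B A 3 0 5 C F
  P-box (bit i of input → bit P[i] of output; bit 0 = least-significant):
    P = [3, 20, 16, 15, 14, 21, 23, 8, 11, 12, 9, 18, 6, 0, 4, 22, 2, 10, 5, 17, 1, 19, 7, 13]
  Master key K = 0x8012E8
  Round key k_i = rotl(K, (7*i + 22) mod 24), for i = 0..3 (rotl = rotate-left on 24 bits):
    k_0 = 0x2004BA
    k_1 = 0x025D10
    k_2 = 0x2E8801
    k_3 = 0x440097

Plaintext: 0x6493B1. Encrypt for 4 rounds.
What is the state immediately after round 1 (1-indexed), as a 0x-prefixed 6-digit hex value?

s_0 = plaintext = 0x6493B1
s_1 = Round(s_0, k_0) = 0x44D2D9
s_2 = Round(s_1, k_1) = 0x9E93E8
s_3 = Round(s_2, k_2) = 0xF1BB6A
s_4 = Round(s_3, k_3) = 0x5EF854

0x44D2D9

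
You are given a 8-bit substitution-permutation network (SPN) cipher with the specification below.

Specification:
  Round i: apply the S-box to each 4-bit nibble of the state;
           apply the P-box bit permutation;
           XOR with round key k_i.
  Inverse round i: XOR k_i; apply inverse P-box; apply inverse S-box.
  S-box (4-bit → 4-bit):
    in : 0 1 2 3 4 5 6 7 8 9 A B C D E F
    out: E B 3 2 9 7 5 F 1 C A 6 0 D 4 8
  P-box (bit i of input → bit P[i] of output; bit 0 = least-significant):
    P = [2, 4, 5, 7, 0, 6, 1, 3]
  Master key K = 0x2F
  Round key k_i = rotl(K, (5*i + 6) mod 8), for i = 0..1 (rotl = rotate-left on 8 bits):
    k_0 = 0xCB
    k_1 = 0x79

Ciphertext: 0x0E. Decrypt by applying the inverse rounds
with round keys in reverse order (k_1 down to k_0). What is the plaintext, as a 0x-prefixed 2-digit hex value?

s_0 = ciphertext = 0x0E
s_1 = InvRound(s_0, k_1) = 0x55
s_2 = InvRound(s_1, k_0) = 0x91

0x91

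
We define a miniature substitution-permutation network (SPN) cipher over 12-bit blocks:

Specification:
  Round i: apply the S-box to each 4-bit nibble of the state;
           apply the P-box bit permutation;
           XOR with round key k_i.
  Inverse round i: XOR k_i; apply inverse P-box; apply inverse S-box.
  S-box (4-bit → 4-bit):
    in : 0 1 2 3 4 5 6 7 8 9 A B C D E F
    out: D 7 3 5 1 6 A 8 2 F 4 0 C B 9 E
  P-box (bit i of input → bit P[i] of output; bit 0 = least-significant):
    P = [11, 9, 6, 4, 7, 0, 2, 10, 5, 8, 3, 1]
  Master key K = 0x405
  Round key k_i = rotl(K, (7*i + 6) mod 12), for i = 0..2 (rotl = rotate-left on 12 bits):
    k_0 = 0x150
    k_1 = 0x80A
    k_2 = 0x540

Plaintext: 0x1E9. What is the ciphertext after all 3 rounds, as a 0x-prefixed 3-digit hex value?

s_0 = plaintext = 0x1E9
s_1 = Round(s_0, k_0) = 0xEA8
s_2 = Round(s_1, k_1) = 0xA2C
s_3 = Round(s_2, k_2) = 0x599

0x599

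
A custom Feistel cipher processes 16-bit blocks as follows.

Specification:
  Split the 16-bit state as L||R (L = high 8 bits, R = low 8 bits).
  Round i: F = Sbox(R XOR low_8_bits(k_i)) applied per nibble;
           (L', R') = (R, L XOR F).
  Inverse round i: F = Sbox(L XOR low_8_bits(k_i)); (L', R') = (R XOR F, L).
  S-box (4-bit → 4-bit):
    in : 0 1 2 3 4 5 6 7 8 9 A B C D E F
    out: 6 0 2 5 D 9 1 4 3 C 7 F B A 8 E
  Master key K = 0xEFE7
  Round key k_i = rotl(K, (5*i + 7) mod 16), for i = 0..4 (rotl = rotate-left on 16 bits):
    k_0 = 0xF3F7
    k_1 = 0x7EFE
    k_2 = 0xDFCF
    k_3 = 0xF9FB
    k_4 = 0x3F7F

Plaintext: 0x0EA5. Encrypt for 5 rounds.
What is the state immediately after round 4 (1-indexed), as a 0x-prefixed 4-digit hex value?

0xDF9A

s_0 = plaintext = 0x0EA5
s_1 = Round(s_0, k_0) = 0xA59C
s_2 = Round(s_1, k_1) = 0x9CB7
s_3 = Round(s_2, k_2) = 0xB7DF
s_4 = Round(s_3, k_3) = 0xDF9A
s_5 = Round(s_4, k_4) = 0x9A56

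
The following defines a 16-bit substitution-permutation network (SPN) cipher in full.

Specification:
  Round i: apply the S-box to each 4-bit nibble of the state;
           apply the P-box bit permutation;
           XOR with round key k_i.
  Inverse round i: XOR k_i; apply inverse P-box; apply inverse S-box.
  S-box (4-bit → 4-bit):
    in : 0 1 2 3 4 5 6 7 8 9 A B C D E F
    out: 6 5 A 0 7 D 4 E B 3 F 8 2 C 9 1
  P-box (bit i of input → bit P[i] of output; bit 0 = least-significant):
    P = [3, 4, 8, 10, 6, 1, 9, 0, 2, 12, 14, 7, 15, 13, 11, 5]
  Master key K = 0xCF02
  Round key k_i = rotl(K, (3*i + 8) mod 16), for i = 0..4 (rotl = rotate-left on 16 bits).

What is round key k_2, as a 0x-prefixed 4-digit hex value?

0xB3C0

K = 0xCF02
k_0 = rotl(K, (3*0+8) mod 16) = rotl(K, 8) = 0x02CF
k_1 = rotl(K, (3*1+8) mod 16) = rotl(K, 11) = 0x1678
k_2 = rotl(K, (3*2+8) mod 16) = rotl(K, 14) = 0xB3C0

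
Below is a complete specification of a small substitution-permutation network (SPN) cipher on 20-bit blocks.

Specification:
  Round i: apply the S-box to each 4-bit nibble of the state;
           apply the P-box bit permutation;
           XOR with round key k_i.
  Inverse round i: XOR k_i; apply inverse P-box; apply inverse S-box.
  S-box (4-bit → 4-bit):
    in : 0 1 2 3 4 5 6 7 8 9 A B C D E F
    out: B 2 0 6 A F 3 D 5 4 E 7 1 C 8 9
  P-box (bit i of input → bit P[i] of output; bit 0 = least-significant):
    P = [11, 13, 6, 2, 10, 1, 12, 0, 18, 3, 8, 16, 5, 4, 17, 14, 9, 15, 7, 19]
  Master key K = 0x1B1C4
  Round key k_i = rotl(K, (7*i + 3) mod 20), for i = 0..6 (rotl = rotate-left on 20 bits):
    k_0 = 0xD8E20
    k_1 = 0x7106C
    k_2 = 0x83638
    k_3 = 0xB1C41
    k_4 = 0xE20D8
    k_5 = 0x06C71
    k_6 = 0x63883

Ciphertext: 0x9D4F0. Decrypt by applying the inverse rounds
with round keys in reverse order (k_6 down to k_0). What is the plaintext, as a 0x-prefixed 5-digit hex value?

s_0 = ciphertext = 0x9D4F0
s_1 = InvRound(s_0, k_6) = 0x45F0B
s_2 = InvRound(s_1, k_5) = 0xC6B33
s_3 = InvRound(s_2, k_4) = 0x87348
s_4 = InvRound(s_3, k_3) = 0xCDAF6
s_5 = InvRound(s_4, k_2) = 0x3E665
s_6 = InvRound(s_5, k_1) = 0x6E671
s_7 = InvRound(s_6, k_0) = 0xEAEEB

0xEAEEB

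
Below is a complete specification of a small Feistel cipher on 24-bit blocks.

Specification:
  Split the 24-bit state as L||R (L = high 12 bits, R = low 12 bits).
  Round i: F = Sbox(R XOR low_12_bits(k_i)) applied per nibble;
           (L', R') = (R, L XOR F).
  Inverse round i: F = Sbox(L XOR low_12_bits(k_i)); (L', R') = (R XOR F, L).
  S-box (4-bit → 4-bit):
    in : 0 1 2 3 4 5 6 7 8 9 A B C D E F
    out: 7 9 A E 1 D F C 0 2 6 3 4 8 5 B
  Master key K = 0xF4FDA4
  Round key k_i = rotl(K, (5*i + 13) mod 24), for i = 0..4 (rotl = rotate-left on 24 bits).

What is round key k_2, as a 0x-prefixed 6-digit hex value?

0x7A7ED2

K = 0xF4FDA4
k_0 = rotl(K, (5*0+13) mod 24) = rotl(K, 13) = 0xB49E9F
k_1 = rotl(K, (5*1+13) mod 24) = rotl(K, 18) = 0x93D3F6
k_2 = rotl(K, (5*2+13) mod 24) = rotl(K, 23) = 0x7A7ED2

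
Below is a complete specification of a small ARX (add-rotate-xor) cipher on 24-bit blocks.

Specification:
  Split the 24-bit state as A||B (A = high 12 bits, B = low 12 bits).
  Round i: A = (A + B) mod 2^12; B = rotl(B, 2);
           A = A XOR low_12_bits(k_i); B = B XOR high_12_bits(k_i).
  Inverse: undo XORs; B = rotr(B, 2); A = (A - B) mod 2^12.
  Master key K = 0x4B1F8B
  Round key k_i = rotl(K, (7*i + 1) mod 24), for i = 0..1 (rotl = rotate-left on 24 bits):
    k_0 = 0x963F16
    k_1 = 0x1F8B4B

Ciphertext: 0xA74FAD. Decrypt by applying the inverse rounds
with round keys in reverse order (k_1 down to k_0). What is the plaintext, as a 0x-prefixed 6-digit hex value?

s_0 = ciphertext = 0xA74FAD
s_1 = InvRound(s_0, k_1) = 0x9AA795
s_2 = InvRound(s_1, k_0) = 0xAFFBBD

0xAFFBBD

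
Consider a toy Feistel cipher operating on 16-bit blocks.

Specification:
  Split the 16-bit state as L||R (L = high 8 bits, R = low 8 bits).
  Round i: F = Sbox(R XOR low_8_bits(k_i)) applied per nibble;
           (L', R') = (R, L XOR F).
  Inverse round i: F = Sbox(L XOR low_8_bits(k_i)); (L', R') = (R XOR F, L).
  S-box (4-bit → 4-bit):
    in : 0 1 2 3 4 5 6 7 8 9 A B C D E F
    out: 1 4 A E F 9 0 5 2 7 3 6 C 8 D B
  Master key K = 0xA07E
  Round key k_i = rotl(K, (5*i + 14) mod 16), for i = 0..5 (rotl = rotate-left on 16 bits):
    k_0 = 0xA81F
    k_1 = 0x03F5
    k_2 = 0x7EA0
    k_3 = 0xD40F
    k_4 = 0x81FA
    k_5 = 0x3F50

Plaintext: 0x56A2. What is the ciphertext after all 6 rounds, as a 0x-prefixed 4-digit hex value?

0x5FC2

s_0 = plaintext = 0x56A2
s_1 = Round(s_0, k_0) = 0xA23E
s_2 = Round(s_1, k_1) = 0x3E64
s_3 = Round(s_2, k_2) = 0x64F1
s_4 = Round(s_3, k_3) = 0xF1D9
s_5 = Round(s_4, k_4) = 0xD95F
s_6 = Round(s_5, k_5) = 0x5FC2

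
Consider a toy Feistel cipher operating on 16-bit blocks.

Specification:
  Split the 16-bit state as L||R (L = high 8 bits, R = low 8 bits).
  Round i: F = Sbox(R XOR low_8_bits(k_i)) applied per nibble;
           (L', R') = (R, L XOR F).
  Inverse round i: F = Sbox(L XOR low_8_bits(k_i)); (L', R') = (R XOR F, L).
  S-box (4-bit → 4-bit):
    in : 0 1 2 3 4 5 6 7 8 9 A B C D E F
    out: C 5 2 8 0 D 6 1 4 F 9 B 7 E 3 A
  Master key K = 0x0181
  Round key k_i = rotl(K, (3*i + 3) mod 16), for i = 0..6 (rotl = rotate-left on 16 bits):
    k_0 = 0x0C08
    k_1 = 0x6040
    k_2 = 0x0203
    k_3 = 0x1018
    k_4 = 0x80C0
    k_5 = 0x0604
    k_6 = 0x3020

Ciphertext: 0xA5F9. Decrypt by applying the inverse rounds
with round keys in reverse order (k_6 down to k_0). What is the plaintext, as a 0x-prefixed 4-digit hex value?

0x5F1E

s_0 = ciphertext = 0xA5F9
s_1 = InvRound(s_0, k_6) = 0xB4A5
s_2 = InvRound(s_1, k_5) = 0x19B4
s_3 = InvRound(s_2, k_4) = 0x5B19
s_4 = InvRound(s_3, k_3) = 0x115B
s_5 = InvRound(s_4, k_2) = 0x0911
s_6 = InvRound(s_5, k_1) = 0x1E09
s_7 = InvRound(s_6, k_0) = 0x5F1E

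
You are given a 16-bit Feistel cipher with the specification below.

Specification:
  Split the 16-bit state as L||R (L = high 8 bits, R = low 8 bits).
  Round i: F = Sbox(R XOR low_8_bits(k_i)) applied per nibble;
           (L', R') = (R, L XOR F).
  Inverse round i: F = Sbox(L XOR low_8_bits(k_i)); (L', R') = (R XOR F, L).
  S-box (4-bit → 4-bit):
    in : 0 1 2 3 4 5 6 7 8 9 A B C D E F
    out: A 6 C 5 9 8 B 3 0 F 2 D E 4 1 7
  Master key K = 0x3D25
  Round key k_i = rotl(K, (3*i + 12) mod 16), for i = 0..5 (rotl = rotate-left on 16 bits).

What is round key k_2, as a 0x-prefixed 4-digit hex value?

0xF494

K = 0x3D25
k_0 = rotl(K, (3*0+12) mod 16) = rotl(K, 12) = 0x53D2
k_1 = rotl(K, (3*1+12) mod 16) = rotl(K, 15) = 0x9E92
k_2 = rotl(K, (3*2+12) mod 16) = rotl(K, 2) = 0xF494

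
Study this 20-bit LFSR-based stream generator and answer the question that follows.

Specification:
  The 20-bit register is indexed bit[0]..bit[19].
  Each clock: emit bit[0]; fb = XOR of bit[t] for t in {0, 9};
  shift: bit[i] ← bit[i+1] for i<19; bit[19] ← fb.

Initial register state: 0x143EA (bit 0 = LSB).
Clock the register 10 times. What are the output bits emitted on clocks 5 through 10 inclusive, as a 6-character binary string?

reg_0 = 0x143EA
clock 1: out=0, reg = 0x8A1F5
clock 2: out=1, reg = 0xC50FA
clock 3: out=0, reg = 0x6287D
clock 4: out=1, reg = 0xB143E
clock 5: out=0, reg = 0x58A1F
clock 6: out=1, reg = 0x2C50F
clock 7: out=1, reg = 0x96287
clock 8: out=1, reg = 0x4B143
clock 9: out=1, reg = 0xA58A1
clock 10: out=1, reg = 0xD2C50

011111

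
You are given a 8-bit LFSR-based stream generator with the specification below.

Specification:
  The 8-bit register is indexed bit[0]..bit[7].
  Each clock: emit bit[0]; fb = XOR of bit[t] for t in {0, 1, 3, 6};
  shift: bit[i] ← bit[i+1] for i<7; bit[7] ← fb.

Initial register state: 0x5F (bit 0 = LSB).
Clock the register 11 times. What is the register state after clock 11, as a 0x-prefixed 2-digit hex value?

reg_0 = 0x5F
clock 1: out=1, reg = 0x2F
clock 2: out=1, reg = 0x97
clock 3: out=1, reg = 0x4B
clock 4: out=1, reg = 0x25
clock 5: out=1, reg = 0x92
clock 6: out=0, reg = 0xC9
clock 7: out=1, reg = 0xE4
clock 8: out=0, reg = 0xF2
clock 9: out=0, reg = 0x79
clock 10: out=1, reg = 0xBC
clock 11: out=0, reg = 0xDE

0xDE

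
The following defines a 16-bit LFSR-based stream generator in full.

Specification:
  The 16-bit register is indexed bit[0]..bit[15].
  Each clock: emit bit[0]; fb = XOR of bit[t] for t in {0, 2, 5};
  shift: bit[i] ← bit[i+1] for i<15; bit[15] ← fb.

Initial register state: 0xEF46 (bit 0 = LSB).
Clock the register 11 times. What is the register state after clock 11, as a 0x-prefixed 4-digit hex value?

reg_0 = 0xEF46
clock 1: out=0, reg = 0xF7A3
clock 2: out=1, reg = 0x7BD1
clock 3: out=1, reg = 0xBDE8
clock 4: out=0, reg = 0xDEF4
clock 5: out=0, reg = 0x6F7A
clock 6: out=0, reg = 0xB7BD
clock 7: out=1, reg = 0xDBDE
clock 8: out=0, reg = 0xEDEF
clock 9: out=1, reg = 0xF6F7
clock 10: out=1, reg = 0xFB7B
clock 11: out=1, reg = 0x7DBD

0x7DBD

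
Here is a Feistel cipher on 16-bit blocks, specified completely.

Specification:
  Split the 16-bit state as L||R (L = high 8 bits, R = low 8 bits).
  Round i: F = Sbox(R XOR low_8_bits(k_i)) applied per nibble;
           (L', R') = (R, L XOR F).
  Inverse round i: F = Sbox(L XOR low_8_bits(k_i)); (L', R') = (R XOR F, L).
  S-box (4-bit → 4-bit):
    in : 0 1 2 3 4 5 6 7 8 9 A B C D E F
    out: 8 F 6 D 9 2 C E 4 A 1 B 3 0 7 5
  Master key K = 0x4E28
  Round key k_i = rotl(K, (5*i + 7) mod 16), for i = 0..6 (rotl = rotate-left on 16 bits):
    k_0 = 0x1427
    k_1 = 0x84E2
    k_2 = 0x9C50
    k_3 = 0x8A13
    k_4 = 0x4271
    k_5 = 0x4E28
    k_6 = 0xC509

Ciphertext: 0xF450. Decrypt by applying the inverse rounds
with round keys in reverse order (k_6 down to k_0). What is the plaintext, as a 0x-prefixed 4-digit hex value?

s_0 = ciphertext = 0xF450
s_1 = InvRound(s_0, k_6) = 0x00F4
s_2 = InvRound(s_1, k_5) = 0x9000
s_3 = InvRound(s_2, k_4) = 0x7F90
s_4 = InvRound(s_3, k_3) = 0x537F
s_5 = InvRound(s_4, k_2) = 0xF253
s_6 = InvRound(s_5, k_1) = 0xABF2
s_7 = InvRound(s_6, k_0) = 0xB1AB

0xB1AB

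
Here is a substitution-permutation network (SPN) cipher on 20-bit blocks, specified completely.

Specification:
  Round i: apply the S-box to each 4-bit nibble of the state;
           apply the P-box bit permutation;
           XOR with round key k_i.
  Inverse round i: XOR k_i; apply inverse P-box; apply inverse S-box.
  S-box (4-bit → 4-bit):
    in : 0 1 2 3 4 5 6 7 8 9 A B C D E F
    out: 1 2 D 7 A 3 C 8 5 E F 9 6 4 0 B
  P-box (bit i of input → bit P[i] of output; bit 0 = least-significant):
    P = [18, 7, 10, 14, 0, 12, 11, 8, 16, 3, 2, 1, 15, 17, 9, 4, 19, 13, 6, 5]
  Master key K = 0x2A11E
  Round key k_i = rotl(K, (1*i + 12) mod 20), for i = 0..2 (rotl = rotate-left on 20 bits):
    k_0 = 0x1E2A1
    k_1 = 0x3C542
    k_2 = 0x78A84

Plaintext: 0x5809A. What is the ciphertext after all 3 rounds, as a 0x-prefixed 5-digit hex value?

s_0 = plaintext = 0x5809A
s_1 = Round(s_0, k_0) = 0xC1D21
s_2 = Round(s_1, k_1) = 0x1EC87
s_3 = Round(s_2, k_2) = 0x7E289

0x7E289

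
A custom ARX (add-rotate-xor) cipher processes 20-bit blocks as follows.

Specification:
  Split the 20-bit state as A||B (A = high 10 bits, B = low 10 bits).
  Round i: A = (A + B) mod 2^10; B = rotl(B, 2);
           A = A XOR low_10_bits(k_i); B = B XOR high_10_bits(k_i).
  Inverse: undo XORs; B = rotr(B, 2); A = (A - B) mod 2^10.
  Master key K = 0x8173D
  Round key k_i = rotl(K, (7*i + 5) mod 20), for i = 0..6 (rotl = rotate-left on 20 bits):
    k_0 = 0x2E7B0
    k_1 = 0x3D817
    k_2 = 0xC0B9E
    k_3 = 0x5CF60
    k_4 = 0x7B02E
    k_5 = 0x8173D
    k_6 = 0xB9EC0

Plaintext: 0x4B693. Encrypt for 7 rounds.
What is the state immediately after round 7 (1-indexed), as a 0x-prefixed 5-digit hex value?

0xC9109

s_0 = plaintext = 0x4B693
s_1 = Round(s_0, k_0) = 0x1C2F7
s_2 = Round(s_1, k_1) = 0xDC328
s_3 = Round(s_2, k_2) = 0x41BA1
s_4 = Round(s_3, k_3) = 0xF1FF4
s_5 = Round(s_4, k_4) = 0xE563F
s_6 = Round(s_5, k_5) = 0xBA6FB
s_7 = Round(s_6, k_6) = 0xC9109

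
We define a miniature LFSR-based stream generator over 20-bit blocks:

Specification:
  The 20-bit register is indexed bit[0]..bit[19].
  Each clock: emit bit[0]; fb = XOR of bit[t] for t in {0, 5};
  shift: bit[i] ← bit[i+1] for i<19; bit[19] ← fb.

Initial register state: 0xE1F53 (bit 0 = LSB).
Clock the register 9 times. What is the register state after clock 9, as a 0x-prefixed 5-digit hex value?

0xD4F0F

reg_0 = 0xE1F53
clock 1: out=1, reg = 0xF0FA9
clock 2: out=1, reg = 0x787D4
clock 3: out=0, reg = 0x3C3EA
clock 4: out=0, reg = 0x9E1F5
clock 5: out=1, reg = 0x4F0FA
clock 6: out=0, reg = 0xA787D
clock 7: out=1, reg = 0x53C3E
clock 8: out=0, reg = 0xA9E1F
clock 9: out=1, reg = 0xD4F0F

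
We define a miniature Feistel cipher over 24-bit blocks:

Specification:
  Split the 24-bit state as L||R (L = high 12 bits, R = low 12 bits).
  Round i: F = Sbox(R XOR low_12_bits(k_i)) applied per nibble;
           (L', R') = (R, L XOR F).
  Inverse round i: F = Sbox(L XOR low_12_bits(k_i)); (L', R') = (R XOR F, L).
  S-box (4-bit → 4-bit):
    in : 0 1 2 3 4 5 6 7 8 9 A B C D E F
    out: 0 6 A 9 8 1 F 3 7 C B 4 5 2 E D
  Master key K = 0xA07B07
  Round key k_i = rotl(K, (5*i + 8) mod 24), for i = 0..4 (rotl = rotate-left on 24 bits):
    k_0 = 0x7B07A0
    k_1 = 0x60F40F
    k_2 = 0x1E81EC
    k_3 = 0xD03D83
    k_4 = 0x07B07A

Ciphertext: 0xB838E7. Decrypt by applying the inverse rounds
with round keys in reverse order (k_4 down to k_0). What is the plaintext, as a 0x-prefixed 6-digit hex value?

s_0 = ciphertext = 0xB838E7
s_1 = InvRound(s_0, k_4) = 0xC3BB83
s_2 = InvRound(s_1, k_3) = 0xDC4C3B
s_3 = InvRound(s_2, k_2) = 0x99CDC4
s_4 = InvRound(s_3, k_1) = 0xF0D99C
s_5 = InvRound(s_4, k_0) = 0xE2EF0D

0xE2EF0D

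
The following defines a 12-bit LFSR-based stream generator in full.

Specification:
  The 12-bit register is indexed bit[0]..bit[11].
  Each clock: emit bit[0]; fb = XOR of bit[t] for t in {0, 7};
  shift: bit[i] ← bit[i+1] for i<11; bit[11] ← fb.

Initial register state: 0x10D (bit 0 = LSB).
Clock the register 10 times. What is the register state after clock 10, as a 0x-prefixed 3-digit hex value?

0x3BC

reg_0 = 0x10D
clock 1: out=1, reg = 0x886
clock 2: out=0, reg = 0xC43
clock 3: out=1, reg = 0xE21
clock 4: out=1, reg = 0xF10
clock 5: out=0, reg = 0x788
clock 6: out=0, reg = 0xBC4
clock 7: out=0, reg = 0xDE2
clock 8: out=0, reg = 0xEF1
clock 9: out=1, reg = 0x778
clock 10: out=0, reg = 0x3BC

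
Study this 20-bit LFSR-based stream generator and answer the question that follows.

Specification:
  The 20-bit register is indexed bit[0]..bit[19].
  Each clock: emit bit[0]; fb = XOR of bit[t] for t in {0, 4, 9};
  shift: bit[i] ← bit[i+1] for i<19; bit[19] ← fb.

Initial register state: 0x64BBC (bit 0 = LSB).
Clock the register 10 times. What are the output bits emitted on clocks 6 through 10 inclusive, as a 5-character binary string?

reg_0 = 0x64BBC
clock 1: out=0, reg = 0x325DE
clock 2: out=0, reg = 0x992EF
clock 3: out=1, reg = 0x4C977
clock 4: out=1, reg = 0x264BB
clock 5: out=1, reg = 0x1325D
clock 6: out=1, reg = 0x8992E
clock 7: out=0, reg = 0x44C97
clock 8: out=1, reg = 0x2264B
clock 9: out=1, reg = 0x11325
clock 10: out=1, reg = 0x08992

10111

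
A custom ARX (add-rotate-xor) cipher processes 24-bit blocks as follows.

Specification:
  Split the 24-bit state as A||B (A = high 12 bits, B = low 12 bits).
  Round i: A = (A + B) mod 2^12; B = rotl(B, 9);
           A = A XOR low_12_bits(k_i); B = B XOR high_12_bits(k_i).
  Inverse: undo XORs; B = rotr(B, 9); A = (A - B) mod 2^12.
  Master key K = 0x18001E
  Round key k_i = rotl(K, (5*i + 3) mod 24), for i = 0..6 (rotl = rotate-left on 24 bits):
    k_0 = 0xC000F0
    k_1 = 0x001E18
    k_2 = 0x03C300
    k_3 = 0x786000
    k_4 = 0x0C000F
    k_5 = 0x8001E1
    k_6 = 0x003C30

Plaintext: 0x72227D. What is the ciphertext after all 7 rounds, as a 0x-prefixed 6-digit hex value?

s_0 = plaintext = 0x72227D
s_1 = Round(s_0, k_0) = 0x96F64F
s_2 = Round(s_1, k_1) = 0x1A6EC8
s_3 = Round(s_2, k_2) = 0x36E1E5
s_4 = Round(s_3, k_3) = 0x553DBA
s_5 = Round(s_4, k_4) = 0x302577
s_6 = Round(s_5, k_5) = 0x9986AE
s_7 = Round(s_6, k_6) = 0xC76CD6

0xC76CD6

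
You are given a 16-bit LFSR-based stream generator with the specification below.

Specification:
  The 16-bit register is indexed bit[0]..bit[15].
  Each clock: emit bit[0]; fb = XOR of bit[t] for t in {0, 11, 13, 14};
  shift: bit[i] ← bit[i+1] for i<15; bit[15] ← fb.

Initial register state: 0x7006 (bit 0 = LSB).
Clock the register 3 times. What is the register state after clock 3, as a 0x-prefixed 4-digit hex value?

0x4E00

reg_0 = 0x7006
clock 1: out=0, reg = 0x3803
clock 2: out=1, reg = 0x9C01
clock 3: out=1, reg = 0x4E00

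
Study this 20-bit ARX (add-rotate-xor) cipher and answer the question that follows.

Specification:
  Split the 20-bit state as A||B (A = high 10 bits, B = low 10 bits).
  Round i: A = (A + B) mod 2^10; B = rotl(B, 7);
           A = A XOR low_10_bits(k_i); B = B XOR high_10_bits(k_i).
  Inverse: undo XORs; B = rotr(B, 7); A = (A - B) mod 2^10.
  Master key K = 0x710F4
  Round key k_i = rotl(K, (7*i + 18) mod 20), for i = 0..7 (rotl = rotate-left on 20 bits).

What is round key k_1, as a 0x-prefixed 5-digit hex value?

0x21E8E

K = 0x710F4
k_0 = rotl(K, (7*0+18) mod 20) = rotl(K, 18) = 0x1C43D
k_1 = rotl(K, (7*1+18) mod 20) = rotl(K, 5) = 0x21E8E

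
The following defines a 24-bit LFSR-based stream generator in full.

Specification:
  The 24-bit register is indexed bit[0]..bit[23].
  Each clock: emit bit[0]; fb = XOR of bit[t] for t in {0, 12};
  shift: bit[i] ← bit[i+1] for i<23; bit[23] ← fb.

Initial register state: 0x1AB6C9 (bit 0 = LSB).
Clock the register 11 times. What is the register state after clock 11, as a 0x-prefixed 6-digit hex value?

reg_0 = 0x1AB6C9
clock 1: out=1, reg = 0x0D5B64
clock 2: out=0, reg = 0x86ADB2
clock 3: out=0, reg = 0x4356D9
clock 4: out=1, reg = 0x21AB6C
clock 5: out=0, reg = 0x10D5B6
clock 6: out=0, reg = 0x886ADB
clock 7: out=1, reg = 0xC4356D
clock 8: out=1, reg = 0x621AB6
clock 9: out=0, reg = 0xB10D5B
clock 10: out=1, reg = 0xD886AD
clock 11: out=1, reg = 0xEC4356

0xEC4356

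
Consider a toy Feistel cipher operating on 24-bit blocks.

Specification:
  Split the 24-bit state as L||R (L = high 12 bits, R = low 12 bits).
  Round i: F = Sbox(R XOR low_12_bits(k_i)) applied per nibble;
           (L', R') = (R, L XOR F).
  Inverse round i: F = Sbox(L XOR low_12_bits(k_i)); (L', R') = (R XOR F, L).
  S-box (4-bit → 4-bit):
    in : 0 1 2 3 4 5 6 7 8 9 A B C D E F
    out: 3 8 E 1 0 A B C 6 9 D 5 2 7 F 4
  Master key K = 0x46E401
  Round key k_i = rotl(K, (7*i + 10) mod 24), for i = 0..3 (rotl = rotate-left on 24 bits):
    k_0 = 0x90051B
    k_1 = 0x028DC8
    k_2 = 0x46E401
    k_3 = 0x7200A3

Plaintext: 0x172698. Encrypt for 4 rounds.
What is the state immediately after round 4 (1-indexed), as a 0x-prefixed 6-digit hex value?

0xAE1CE3

s_0 = plaintext = 0x172698
s_1 = Round(s_0, k_0) = 0x698013
s_2 = Round(s_1, k_1) = 0x0131ED
s_3 = Round(s_2, k_2) = 0x1EDAE1
s_4 = Round(s_3, k_3) = 0xAE1CE3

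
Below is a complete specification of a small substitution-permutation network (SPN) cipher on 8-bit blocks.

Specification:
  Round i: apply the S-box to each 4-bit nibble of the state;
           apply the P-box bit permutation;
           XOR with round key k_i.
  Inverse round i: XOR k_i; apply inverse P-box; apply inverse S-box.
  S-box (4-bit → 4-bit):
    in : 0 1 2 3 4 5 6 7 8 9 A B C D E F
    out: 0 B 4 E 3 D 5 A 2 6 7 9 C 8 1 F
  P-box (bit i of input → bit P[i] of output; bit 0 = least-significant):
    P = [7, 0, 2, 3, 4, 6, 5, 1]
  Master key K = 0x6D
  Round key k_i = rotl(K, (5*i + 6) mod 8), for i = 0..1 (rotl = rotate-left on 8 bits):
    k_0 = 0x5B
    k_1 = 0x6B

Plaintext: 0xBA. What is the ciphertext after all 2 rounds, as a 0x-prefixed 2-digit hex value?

0x45

s_0 = plaintext = 0xBA
s_1 = Round(s_0, k_0) = 0xCC
s_2 = Round(s_1, k_1) = 0x45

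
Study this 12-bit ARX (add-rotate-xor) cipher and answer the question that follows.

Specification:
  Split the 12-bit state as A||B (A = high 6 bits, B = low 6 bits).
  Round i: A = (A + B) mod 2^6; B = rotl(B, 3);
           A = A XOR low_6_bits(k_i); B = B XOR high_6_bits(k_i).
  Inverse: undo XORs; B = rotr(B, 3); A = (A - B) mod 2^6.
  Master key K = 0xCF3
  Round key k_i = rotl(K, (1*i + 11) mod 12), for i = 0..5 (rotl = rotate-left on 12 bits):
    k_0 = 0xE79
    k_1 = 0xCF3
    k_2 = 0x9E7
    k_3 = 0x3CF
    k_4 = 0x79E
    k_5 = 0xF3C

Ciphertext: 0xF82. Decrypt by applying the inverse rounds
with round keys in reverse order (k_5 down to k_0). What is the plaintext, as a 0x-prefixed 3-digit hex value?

s_0 = ciphertext = 0xF82
s_1 = InvRound(s_0, k_5) = 0x2F7
s_2 = InvRound(s_1, k_4) = 0x20D
s_3 = InvRound(s_2, k_3) = 0xDD0
s_4 = InvRound(s_3, k_2) = 0x4BE
s_5 = InvRound(s_4, k_1) = 0xE29
s_6 = InvRound(s_5, k_0) = 0xFC2

0xFC2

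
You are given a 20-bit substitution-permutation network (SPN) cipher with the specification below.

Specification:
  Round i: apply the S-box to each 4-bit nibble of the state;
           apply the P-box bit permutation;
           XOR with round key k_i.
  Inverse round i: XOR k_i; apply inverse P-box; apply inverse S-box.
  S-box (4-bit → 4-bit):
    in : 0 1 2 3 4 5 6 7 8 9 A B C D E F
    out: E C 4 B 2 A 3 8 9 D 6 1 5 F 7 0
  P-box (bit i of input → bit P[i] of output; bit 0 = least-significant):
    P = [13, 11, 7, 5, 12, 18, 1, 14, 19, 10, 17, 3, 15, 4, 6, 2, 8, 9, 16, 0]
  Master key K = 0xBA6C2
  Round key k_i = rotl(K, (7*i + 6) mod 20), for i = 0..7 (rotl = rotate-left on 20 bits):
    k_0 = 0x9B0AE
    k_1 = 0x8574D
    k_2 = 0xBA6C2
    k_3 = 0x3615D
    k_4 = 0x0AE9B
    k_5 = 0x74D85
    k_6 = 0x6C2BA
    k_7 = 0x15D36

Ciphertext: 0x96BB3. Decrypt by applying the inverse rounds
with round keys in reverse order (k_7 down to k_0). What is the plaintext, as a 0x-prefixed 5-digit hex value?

s_0 = ciphertext = 0x96BB3
s_1 = InvRound(s_0, k_7) = 0x576BC
s_2 = InvRound(s_1, k_6) = 0x28ACB
s_3 = InvRound(s_2, k_5) = 0xE950F
s_4 = InvRound(s_3, k_4) = 0x65C6E
s_5 = InvRound(s_4, k_3) = 0x944E3
s_6 = InvRound(s_5, k_2) = 0x5B278
s_7 = InvRound(s_6, k_1) = 0x93658
s_8 = InvRound(s_7, k_0) = 0x4D421

0x4D421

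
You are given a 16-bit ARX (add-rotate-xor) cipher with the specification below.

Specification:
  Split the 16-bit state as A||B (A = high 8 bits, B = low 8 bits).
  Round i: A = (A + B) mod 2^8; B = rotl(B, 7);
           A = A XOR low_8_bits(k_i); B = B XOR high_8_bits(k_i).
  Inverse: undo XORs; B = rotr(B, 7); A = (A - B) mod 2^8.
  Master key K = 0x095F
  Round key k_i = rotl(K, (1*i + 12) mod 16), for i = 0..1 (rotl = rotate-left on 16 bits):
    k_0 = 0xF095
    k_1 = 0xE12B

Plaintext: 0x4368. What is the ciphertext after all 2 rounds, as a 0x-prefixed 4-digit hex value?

s_0 = plaintext = 0x4368
s_1 = Round(s_0, k_0) = 0x3EC4
s_2 = Round(s_1, k_1) = 0x2983

0x2983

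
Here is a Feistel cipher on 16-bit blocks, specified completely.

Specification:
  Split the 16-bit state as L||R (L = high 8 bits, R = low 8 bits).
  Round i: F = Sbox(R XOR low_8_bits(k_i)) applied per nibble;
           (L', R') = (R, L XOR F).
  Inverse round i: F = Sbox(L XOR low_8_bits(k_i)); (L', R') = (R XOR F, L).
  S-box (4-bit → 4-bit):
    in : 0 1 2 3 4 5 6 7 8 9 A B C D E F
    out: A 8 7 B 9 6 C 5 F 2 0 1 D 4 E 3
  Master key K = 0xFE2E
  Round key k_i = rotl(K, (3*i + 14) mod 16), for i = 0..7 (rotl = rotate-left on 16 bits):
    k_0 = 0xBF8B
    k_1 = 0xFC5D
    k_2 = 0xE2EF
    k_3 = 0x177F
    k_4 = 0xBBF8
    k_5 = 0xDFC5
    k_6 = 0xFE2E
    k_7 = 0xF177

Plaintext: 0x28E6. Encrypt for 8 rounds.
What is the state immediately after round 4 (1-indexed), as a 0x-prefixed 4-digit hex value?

0x647F

s_0 = plaintext = 0x28E6
s_1 = Round(s_0, k_0) = 0xE6EC
s_2 = Round(s_1, k_1) = 0xECFE
s_3 = Round(s_2, k_2) = 0xFE64
s_4 = Round(s_3, k_3) = 0x647F
s_5 = Round(s_4, k_4) = 0x7F91
s_6 = Round(s_5, k_5) = 0x9116
s_7 = Round(s_6, k_6) = 0x162E
s_8 = Round(s_7, k_7) = 0x2E74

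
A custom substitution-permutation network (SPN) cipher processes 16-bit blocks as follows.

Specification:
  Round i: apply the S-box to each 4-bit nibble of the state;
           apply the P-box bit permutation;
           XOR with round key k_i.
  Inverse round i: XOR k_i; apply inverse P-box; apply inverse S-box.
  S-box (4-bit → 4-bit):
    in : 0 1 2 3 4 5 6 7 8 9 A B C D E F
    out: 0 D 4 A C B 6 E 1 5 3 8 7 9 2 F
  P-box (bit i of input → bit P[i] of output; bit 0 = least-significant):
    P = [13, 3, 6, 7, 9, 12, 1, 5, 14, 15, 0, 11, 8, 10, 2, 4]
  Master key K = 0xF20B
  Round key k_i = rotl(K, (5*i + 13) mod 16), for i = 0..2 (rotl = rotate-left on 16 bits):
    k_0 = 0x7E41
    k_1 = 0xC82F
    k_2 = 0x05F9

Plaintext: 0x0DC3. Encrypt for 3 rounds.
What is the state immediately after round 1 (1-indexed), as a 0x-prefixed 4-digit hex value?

s_0 = plaintext = 0x0DC3
s_1 = Round(s_0, k_0) = 0x24CB
s_2 = Round(s_1, k_1) = 0xD2A8
s_3 = Round(s_2, k_2) = 0x36E8

0x24CB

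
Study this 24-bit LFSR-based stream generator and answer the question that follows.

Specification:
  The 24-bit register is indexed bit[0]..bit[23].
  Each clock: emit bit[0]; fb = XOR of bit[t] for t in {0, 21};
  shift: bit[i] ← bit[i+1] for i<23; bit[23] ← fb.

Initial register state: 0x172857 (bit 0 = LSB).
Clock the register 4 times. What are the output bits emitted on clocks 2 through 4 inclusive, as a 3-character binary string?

110

reg_0 = 0x172857
clock 1: out=1, reg = 0x8B942B
clock 2: out=1, reg = 0xC5CA15
clock 3: out=1, reg = 0xE2E50A
clock 4: out=0, reg = 0xF17285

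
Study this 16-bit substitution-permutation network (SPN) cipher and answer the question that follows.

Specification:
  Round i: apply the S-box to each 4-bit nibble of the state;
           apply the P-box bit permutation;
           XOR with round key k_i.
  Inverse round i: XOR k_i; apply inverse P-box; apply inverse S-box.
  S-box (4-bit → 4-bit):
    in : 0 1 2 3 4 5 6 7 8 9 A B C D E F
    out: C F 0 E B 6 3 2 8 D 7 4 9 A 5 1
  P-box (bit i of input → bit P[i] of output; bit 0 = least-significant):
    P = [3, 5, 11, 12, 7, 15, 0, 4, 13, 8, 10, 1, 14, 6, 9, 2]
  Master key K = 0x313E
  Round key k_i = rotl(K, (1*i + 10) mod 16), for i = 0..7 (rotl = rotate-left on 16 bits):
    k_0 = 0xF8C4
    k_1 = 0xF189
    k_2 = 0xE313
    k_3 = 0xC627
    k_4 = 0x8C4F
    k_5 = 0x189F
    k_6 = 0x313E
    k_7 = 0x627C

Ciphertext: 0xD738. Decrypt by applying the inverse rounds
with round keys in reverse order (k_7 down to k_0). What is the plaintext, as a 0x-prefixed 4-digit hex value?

0x9165

s_0 = ciphertext = 0xD738
s_1 = InvRound(s_0, k_7) = 0xDA78
s_2 = InvRound(s_1, k_6) = 0x147B
s_3 = InvRound(s_2, k_5) = 0xDBF5
s_4 = InvRound(s_3, k_4) = 0xE3C4
s_5 = InvRound(s_4, k_3) = 0x71E7
s_6 = InvRound(s_5, k_2) = 0x324D
s_7 = InvRound(s_6, k_1) = 0x1762
s_8 = InvRound(s_7, k_0) = 0x9165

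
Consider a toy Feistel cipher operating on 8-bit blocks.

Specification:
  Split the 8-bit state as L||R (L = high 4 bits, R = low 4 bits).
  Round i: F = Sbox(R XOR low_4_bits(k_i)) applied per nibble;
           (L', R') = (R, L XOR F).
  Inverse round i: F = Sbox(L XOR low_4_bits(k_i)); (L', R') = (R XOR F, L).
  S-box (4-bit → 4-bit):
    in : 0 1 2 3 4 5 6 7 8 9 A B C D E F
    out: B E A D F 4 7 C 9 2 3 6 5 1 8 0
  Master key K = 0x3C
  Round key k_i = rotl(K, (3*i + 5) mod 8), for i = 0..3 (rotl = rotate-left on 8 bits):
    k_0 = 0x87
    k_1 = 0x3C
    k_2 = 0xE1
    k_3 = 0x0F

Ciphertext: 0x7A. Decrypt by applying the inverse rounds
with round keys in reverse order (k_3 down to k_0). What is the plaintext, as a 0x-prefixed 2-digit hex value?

0xED

s_0 = ciphertext = 0x7A
s_1 = InvRound(s_0, k_3) = 0x37
s_2 = InvRound(s_1, k_2) = 0xD3
s_3 = InvRound(s_2, k_1) = 0xDD
s_4 = InvRound(s_3, k_0) = 0xED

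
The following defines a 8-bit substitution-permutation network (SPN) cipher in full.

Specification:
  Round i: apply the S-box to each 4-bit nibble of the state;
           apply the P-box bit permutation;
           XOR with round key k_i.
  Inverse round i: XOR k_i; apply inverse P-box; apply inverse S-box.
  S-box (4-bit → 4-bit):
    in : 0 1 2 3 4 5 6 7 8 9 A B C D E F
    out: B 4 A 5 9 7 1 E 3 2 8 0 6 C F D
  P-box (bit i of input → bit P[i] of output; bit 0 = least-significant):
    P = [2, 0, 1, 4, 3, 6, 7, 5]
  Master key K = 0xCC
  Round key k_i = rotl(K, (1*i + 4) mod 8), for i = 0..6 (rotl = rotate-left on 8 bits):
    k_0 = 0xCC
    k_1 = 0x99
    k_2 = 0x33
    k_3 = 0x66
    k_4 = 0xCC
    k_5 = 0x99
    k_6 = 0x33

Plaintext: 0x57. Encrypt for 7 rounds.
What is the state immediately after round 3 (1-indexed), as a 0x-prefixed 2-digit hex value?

s_0 = plaintext = 0x57
s_1 = Round(s_0, k_0) = 0x17
s_2 = Round(s_1, k_1) = 0x0A
s_3 = Round(s_2, k_2) = 0x4B
s_4 = Round(s_3, k_3) = 0x4E
s_5 = Round(s_4, k_4) = 0xF3
s_6 = Round(s_5, k_5) = 0x37
s_7 = Round(s_6, k_6) = 0xA8

0x4B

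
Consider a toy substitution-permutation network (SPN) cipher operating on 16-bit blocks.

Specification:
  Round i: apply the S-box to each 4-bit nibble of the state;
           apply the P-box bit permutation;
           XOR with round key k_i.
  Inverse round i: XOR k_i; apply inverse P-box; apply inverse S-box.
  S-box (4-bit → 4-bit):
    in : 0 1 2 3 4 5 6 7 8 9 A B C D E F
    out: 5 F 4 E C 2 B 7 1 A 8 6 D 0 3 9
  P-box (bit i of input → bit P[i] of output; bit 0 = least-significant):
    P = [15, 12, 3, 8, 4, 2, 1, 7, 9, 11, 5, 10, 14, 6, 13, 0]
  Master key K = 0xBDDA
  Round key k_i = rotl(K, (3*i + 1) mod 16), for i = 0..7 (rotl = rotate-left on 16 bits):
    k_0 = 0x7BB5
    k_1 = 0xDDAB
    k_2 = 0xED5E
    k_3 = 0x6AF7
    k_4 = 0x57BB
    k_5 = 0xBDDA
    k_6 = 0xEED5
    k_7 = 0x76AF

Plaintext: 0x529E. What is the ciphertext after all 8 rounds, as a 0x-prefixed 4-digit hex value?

s_0 = plaintext = 0x529E
s_1 = Round(s_0, k_0) = 0xEB51
s_2 = Round(s_1, k_1) = 0x04C7
s_3 = Round(s_2, k_2) = 0x19E4
s_4 = Round(s_3, k_3) = 0x07AA
s_5 = Round(s_4, k_4) = 0x3C1B
s_6 = Round(s_5, k_5) = 0x8B25
s_7 = Round(s_6, k_6) = 0xB6F7
s_8 = Round(s_7, k_7) = 0xC877

0xC877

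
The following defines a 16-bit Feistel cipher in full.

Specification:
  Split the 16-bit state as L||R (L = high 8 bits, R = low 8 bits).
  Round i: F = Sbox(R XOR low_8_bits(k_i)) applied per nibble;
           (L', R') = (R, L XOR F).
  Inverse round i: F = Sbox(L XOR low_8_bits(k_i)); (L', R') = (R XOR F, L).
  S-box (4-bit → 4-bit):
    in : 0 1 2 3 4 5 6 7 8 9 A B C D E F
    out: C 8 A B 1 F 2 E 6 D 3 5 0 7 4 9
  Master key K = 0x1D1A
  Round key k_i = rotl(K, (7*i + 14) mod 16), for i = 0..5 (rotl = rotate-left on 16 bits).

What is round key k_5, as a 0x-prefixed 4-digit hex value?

0x3A34

K = 0x1D1A
k_0 = rotl(K, (7*0+14) mod 16) = rotl(K, 14) = 0x8746
k_1 = rotl(K, (7*1+14) mod 16) = rotl(K, 5) = 0xA343
k_2 = rotl(K, (7*2+14) mod 16) = rotl(K, 12) = 0xA1D1
k_3 = rotl(K, (7*3+14) mod 16) = rotl(K, 3) = 0xE8D0
k_4 = rotl(K, (7*4+14) mod 16) = rotl(K, 10) = 0x6874
k_5 = rotl(K, (7*5+14) mod 16) = rotl(K, 1) = 0x3A34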